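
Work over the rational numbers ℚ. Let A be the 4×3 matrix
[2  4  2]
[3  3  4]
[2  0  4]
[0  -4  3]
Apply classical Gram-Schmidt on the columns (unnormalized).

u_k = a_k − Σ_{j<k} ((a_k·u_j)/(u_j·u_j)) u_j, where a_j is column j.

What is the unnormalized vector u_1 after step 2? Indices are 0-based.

Step 1: u_0 = a_0 = (2, 3, 2, 0).
Step 2: u_1 = a_1 − (1)·u_0 = (2, 0, -2, -4).

u_1 = (2, 0, -2, -4)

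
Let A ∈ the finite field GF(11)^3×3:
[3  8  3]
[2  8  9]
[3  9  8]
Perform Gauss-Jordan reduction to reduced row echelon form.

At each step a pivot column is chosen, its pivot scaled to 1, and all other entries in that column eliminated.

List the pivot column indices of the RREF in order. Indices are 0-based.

pivot columns: 0, 1, 2

[1] R0 /= 3  ⇒  (1, 10, 1)
     R1 -= 2·R0  ⇒  (0, 10, 7)
     R2 -= 3·R0  ⇒  (0, 1, 5)
[2] R1 /= 10  ⇒  (0, 1, 4)
     R0 -= 10·R1  ⇒  (1, 0, 5)
     R2 -= 1·R1  ⇒  (0, 0, 1)
[3] R2 /= 1  ⇒  (0, 0, 1)
     R0 -= 5·R2  ⇒  (1, 0, 0)
     R1 -= 4·R2  ⇒  (0, 1, 0)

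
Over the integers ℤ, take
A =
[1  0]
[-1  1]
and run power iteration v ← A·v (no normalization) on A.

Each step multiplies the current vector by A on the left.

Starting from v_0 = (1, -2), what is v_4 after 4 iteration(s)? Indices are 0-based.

v_4 = (1, -6)

v_0 = (1, -2).
v_1 = A·v_0 = (1, -3).
v_2 = A·v_1 = (1, -4).
v_3 = A·v_2 = (1, -5).
v_4 = A·v_3 = (1, -6).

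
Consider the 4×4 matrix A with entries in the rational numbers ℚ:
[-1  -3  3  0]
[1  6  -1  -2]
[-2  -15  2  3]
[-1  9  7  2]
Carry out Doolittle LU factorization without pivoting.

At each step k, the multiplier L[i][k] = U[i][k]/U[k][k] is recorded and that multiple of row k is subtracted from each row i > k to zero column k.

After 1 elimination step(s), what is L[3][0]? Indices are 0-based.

k=0: U[0][0]=-1
  eliminate (1,0): mult=-1, new row 1: (0, 3, 2, -2); set L[1][0]=-1
  eliminate (2,0): mult=2, new row 2: (0, -9, -4, 3); set L[2][0]=2
  eliminate (3,0): mult=1, new row 3: (0, 12, 4, 2); set L[3][0]=1

L[3][0] = 1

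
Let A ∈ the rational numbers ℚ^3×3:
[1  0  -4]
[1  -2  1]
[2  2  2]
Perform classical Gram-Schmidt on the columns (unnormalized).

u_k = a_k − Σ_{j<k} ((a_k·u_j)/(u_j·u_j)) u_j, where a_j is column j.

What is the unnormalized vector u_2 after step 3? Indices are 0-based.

u_2 = (-45/11, 15/11, 15/11)

Step 1: u_0 = a_0 = (1, 1, 2).
Step 2: u_1 = a_1 − (1/3)·u_0 = (-1/3, -7/3, 4/3).
Step 3: u_2 = a_2 − (1/6)·u_0 − (5/22)·u_1 = (-45/11, 15/11, 15/11).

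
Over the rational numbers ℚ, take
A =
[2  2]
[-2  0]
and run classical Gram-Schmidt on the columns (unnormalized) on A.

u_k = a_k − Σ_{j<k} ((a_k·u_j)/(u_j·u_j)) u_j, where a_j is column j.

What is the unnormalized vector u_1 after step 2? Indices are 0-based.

Step 1: u_0 = a_0 = (2, -2).
Step 2: u_1 = a_1 − (1/2)·u_0 = (1, 1).

u_1 = (1, 1)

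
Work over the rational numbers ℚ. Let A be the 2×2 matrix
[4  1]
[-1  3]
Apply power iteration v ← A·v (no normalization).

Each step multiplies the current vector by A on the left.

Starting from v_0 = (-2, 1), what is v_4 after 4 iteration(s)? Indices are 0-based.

v_0 = (-2, 1).
v_1 = A·v_0 = (-7, 5).
v_2 = A·v_1 = (-23, 22).
v_3 = A·v_2 = (-70, 89).
v_4 = A·v_3 = (-191, 337).

v_4 = (-191, 337)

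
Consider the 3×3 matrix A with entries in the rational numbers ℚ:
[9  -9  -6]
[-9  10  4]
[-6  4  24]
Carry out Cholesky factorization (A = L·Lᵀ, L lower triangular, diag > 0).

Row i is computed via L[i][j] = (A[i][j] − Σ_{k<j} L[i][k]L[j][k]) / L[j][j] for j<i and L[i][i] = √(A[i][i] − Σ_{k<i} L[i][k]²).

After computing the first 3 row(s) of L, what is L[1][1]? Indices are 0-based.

Step 1: L[0][0] = √(9) = 3.
  L[1][0] = (-9) / L[0][0] = -3.
Step 2: L[1][1] = √(1) = 1.
  L[2][0] = (-6) / L[0][0] = -2.
  L[2][1] = (-2) / L[1][1] = -2.
Step 3: L[2][2] = √(16) = 4.

L[1][1] = 1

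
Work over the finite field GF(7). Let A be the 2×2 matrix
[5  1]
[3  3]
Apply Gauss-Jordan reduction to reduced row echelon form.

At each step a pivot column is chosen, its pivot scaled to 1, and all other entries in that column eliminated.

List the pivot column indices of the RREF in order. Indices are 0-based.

pivot columns: 0, 1

step 1: normalize row 0 (÷5) = (1, 3)
  row 1: subtract 3×row0 = (0, 1)
step 2: normalize row 1 (÷1) = (0, 1)
  row 0: subtract 3×row1 = (1, 0)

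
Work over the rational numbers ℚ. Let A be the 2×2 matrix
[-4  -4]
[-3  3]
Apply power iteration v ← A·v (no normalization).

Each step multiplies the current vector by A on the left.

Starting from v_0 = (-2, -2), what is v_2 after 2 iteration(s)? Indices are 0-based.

v_0 = (-2, -2).
v_1 = A·v_0 = (16, 0).
v_2 = A·v_1 = (-64, -48).

v_2 = (-64, -48)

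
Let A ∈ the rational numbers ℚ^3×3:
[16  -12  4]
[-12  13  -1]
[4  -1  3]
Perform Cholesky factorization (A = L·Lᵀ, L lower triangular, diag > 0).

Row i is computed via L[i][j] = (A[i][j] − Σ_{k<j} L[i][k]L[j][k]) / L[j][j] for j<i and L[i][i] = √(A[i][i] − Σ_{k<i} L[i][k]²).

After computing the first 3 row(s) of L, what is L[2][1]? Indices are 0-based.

L[2][1] = 1

Step 1: L[0][0] = √(16) = 4.
  L[1][0] = (-12) / L[0][0] = -3.
Step 2: L[1][1] = √(4) = 2.
  L[2][0] = (4) / L[0][0] = 1.
  L[2][1] = (2) / L[1][1] = 1.
Step 3: L[2][2] = √(1) = 1.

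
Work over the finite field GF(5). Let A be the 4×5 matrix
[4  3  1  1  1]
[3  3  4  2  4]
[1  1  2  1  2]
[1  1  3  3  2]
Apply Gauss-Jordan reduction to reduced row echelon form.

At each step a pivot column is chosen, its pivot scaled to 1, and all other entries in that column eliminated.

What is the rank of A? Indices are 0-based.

step 1: normalize row 0 (÷4) = (1, 2, 4, 4, 4)
  row 1: subtract 3×row0 = (0, 2, 2, 0, 2)
  row 2: subtract 1×row0 = (0, 4, 3, 2, 3)
  row 3: subtract 1×row0 = (0, 4, 4, 4, 3)
step 2: normalize row 1 (÷2) = (0, 1, 1, 0, 1)
  row 0: subtract 2×row1 = (1, 0, 2, 4, 2)
  row 2: subtract 4×row1 = (0, 0, 4, 2, 4)
  row 3: subtract 4×row1 = (0, 0, 0, 4, 4)
step 3: normalize row 2 (÷4) = (0, 0, 1, 3, 1)
  row 0: subtract 2×row2 = (1, 0, 0, 3, 0)
  row 1: subtract 1×row2 = (0, 1, 0, 2, 0)
step 4: normalize row 3 (÷4) = (0, 0, 0, 1, 1)
  row 0: subtract 3×row3 = (1, 0, 0, 0, 2)
  row 1: subtract 2×row3 = (0, 1, 0, 0, 3)
  row 2: subtract 3×row3 = (0, 0, 1, 0, 3)

rank = 4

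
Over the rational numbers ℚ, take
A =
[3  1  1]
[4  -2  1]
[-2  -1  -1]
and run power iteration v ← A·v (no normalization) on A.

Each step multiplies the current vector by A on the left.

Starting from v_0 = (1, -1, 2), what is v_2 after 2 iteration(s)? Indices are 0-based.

v_0 = (1, -1, 2).
v_1 = A·v_0 = (4, 8, -3).
v_2 = A·v_1 = (17, -3, -13).

v_2 = (17, -3, -13)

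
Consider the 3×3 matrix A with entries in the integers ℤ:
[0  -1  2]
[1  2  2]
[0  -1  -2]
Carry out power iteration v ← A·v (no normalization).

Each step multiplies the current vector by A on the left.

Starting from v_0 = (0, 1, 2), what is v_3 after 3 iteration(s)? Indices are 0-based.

v_0 = (0, 1, 2).
v_1 = A·v_0 = (3, 6, -5).
v_2 = A·v_1 = (-16, 5, 4).
v_3 = A·v_2 = (3, 2, -13).

v_3 = (3, 2, -13)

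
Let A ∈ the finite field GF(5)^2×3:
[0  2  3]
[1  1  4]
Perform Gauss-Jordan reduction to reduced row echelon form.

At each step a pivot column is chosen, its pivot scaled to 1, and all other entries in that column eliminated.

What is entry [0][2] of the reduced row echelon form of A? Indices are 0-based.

step 1: exchange rows 0,1
step 1: normalize row 0 (÷1) = (1, 1, 4)
step 2: normalize row 1 (÷2) = (0, 1, 4)
  row 0: subtract 1×row1 = (1, 0, 0)

M[0][2] = 0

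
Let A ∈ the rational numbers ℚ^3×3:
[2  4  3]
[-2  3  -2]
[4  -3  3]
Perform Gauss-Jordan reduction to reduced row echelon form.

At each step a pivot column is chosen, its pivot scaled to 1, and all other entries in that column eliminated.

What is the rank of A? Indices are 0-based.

rank = 3

pivot(0,0)=2: scale R0 → (1, 2, 3/2)
  clear (1,0): R1 −= (-2)R0 → (0, 7, 1)
  clear (2,0): R2 −= (4)R0 → (0, -11, -3)
pivot(1,1)=7: scale R1 → (0, 1, 1/7)
  clear (0,1): R0 −= (2)R1 → (1, 0, 17/14)
  clear (2,1): R2 −= (-11)R1 → (0, 0, -10/7)
pivot(2,2)=-10/7: scale R2 → (0, 0, 1)
  clear (0,2): R0 −= (17/14)R2 → (1, 0, 0)
  clear (1,2): R1 −= (1/7)R2 → (0, 1, 0)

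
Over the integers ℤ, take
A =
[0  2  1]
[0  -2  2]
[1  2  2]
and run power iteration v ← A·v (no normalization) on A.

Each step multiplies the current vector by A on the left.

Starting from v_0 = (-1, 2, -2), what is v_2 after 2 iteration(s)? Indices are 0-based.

v_2 = (-17, 14, -16)

v_0 = (-1, 2, -2).
v_1 = A·v_0 = (2, -8, -1).
v_2 = A·v_1 = (-17, 14, -16).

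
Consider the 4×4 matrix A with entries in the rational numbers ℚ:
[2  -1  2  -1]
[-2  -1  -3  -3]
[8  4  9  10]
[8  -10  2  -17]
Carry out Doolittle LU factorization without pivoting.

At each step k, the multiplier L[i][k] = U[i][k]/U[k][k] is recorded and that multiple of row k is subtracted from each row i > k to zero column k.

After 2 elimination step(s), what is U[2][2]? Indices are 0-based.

Step 1: pivot at (0,0) is 2.
  row1 ← row1 − (-1)·row0  ⇒  L[1][0]=-1, U row1=(0, -2, -1, -4)
  row2 ← row2 − (4)·row0  ⇒  L[2][0]=4, U row2=(0, 8, 1, 14)
  row3 ← row3 − (4)·row0  ⇒  L[3][0]=4, U row3=(0, -6, -6, -13)
Step 2: pivot at (1,1) is -2.
  row2 ← row2 − (-4)·row1  ⇒  L[2][1]=-4, U row2=(0, 0, -3, -2)
  row3 ← row3 − (3)·row1  ⇒  L[3][1]=3, U row3=(0, 0, -3, -1)

U[2][2] = -3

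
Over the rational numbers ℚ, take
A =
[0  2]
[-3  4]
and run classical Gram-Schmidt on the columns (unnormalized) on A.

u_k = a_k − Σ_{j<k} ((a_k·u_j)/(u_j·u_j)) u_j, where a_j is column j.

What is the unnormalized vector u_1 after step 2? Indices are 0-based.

u_1 = (2, 0)

Step 1: u_0 = a_0 = (0, -3).
Step 2: u_1 = a_1 − (-4/3)·u_0 = (2, 0).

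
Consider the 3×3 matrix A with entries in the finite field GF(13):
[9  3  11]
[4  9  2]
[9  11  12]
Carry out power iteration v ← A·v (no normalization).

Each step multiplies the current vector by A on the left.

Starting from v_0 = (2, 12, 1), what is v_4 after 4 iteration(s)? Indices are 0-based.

v_0 = (2, 12, 1).
v_1 = A·v_0 = (0, 1, 6).
v_2 = A·v_1 = (4, 8, 5).
v_3 = A·v_2 = (11, 7, 2).
v_4 = A·v_3 = (12, 7, 5).

v_4 = (12, 7, 5)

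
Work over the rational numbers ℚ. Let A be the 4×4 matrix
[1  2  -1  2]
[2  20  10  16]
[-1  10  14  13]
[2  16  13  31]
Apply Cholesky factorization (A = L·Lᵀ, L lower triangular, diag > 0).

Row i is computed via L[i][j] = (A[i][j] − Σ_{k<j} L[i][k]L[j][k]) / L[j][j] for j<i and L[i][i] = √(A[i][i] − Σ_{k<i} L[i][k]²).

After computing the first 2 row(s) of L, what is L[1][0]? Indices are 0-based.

Step 1: L[0][0] = √(1) = 1.
  L[1][0] = (2) / L[0][0] = 2.
Step 2: L[1][1] = √(16) = 4.

L[1][0] = 2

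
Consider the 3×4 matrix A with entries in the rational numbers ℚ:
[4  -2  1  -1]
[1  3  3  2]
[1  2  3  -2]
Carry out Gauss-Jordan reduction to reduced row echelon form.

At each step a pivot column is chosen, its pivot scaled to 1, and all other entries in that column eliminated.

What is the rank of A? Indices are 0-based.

pivot(0,0)=4: scale R0 → (1, -1/2, 1/4, -1/4)
  clear (1,0): R1 −= (1)R0 → (0, 7/2, 11/4, 9/4)
  clear (2,0): R2 −= (1)R0 → (0, 5/2, 11/4, -7/4)
pivot(1,1)=7/2: scale R1 → (0, 1, 11/14, 9/14)
  clear (0,1): R0 −= (-1/2)R1 → (1, 0, 9/14, 1/14)
  clear (2,1): R2 −= (5/2)R1 → (0, 0, 11/14, -47/14)
pivot(2,2)=11/14: scale R2 → (0, 0, 1, -47/11)
  clear (0,2): R0 −= (9/14)R2 → (1, 0, 0, 31/11)
  clear (1,2): R1 −= (11/14)R2 → (0, 1, 0, 4)

rank = 3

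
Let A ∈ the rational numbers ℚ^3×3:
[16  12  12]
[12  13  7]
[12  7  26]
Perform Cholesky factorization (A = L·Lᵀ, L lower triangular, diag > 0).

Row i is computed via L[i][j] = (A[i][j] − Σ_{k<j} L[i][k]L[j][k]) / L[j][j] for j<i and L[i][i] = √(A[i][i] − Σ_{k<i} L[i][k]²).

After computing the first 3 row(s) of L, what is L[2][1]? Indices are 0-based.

Step 1: L[0][0] = √(16) = 4.
  L[1][0] = (12) / L[0][0] = 3.
Step 2: L[1][1] = √(4) = 2.
  L[2][0] = (12) / L[0][0] = 3.
  L[2][1] = (-2) / L[1][1] = -1.
Step 3: L[2][2] = √(16) = 4.

L[2][1] = -1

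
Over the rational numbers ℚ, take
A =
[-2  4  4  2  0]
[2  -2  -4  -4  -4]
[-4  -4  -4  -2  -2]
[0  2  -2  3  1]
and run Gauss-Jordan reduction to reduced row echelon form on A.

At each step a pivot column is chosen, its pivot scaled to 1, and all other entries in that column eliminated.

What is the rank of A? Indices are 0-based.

rank = 4

step 1: normalize row 0 (÷-2) = (1, -2, -2, -1, 0)
  row 1: subtract 2×row0 = (0, 2, 0, -2, -4)
  row 2: subtract -4×row0 = (0, -12, -12, -6, -2)
step 2: normalize row 1 (÷2) = (0, 1, 0, -1, -2)
  row 0: subtract -2×row1 = (1, 0, -2, -3, -4)
  row 2: subtract -12×row1 = (0, 0, -12, -18, -26)
  row 3: subtract 2×row1 = (0, 0, -2, 5, 5)
step 3: normalize row 2 (÷-12) = (0, 0, 1, 3/2, 13/6)
  row 0: subtract -2×row2 = (1, 0, 0, 0, 1/3)
  row 3: subtract -2×row2 = (0, 0, 0, 8, 28/3)
step 4: normalize row 3 (÷8) = (0, 0, 0, 1, 7/6)
  row 1: subtract -1×row3 = (0, 1, 0, 0, -5/6)
  row 2: subtract 3/2×row3 = (0, 0, 1, 0, 5/12)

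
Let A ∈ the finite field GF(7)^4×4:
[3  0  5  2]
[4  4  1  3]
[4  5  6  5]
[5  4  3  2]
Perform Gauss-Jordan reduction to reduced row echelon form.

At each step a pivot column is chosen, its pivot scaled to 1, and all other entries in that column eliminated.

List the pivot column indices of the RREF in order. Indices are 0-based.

step 1: normalize row 0 (÷3) = (1, 0, 4, 3)
  row 1: subtract 4×row0 = (0, 4, 6, 5)
  row 2: subtract 4×row0 = (0, 5, 4, 0)
  row 3: subtract 5×row0 = (0, 4, 4, 1)
step 2: normalize row 1 (÷4) = (0, 1, 5, 3)
  row 2: subtract 5×row1 = (0, 0, 0, 6)
  row 3: subtract 4×row1 = (0, 0, 5, 3)
step 3: exchange rows 2,3
step 3: normalize row 2 (÷5) = (0, 0, 1, 2)
  row 0: subtract 4×row2 = (1, 0, 0, 2)
  row 1: subtract 5×row2 = (0, 1, 0, 0)
step 4: normalize row 3 (÷6) = (0, 0, 0, 1)
  row 0: subtract 2×row3 = (1, 0, 0, 0)
  row 2: subtract 2×row3 = (0, 0, 1, 0)

pivot columns: 0, 1, 2, 3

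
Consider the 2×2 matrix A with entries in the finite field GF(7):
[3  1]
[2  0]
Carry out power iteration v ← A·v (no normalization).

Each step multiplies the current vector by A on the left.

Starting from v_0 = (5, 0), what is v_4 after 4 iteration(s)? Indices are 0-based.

v_0 = (5, 0).
v_1 = A·v_0 = (1, 3).
v_2 = A·v_1 = (6, 2).
v_3 = A·v_2 = (6, 5).
v_4 = A·v_3 = (2, 5).

v_4 = (2, 5)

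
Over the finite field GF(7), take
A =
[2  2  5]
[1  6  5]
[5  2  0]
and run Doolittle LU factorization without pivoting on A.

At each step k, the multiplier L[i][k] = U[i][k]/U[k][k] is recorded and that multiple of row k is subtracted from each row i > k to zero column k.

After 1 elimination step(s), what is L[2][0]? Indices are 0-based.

k=0: U[0][0]=2
  eliminate (1,0): mult=4, new row 1: (0, 5, 6); set L[1][0]=4
  eliminate (2,0): mult=6, new row 2: (0, 4, 5); set L[2][0]=6

L[2][0] = 6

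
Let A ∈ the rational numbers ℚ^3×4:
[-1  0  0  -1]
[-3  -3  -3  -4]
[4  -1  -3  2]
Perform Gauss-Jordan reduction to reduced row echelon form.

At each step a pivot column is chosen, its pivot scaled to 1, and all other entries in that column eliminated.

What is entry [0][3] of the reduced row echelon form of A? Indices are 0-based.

M[0][3] = 1

step 1: normalize row 0 (÷-1) = (1, 0, 0, 1)
  row 1: subtract -3×row0 = (0, -3, -3, -1)
  row 2: subtract 4×row0 = (0, -1, -3, -2)
step 2: normalize row 1 (÷-3) = (0, 1, 1, 1/3)
  row 2: subtract -1×row1 = (0, 0, -2, -5/3)
step 3: normalize row 2 (÷-2) = (0, 0, 1, 5/6)
  row 1: subtract 1×row2 = (0, 1, 0, -1/2)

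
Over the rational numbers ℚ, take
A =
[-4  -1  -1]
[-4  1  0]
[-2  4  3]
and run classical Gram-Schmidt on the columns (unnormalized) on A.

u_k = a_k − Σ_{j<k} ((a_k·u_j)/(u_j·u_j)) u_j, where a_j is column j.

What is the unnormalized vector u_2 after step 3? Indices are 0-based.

u_2 = (35/146, -45/146, 10/73)

Step 1: u_0 = a_0 = (-4, -4, -2).
Step 2: u_1 = a_1 − (-2/9)·u_0 = (-17/9, 1/9, 32/9).
Step 3: u_2 = a_2 − (-1/18)·u_0 − (113/146)·u_1 = (35/146, -45/146, 10/73).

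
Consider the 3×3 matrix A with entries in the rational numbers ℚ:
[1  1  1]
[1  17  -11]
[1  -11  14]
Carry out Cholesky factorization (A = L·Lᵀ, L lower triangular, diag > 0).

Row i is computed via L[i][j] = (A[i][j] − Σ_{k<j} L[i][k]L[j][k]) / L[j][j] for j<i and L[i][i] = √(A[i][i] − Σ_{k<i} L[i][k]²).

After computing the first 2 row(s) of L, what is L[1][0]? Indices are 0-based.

Step 1: L[0][0] = √(1) = 1.
  L[1][0] = (1) / L[0][0] = 1.
Step 2: L[1][1] = √(16) = 4.

L[1][0] = 1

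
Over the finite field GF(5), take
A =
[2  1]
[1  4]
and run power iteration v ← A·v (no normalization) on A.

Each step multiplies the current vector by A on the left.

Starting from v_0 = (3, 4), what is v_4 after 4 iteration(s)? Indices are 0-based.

v_4 = (1, 1)

v_0 = (3, 4).
v_1 = A·v_0 = (0, 4).
v_2 = A·v_1 = (4, 1).
v_3 = A·v_2 = (4, 3).
v_4 = A·v_3 = (1, 1).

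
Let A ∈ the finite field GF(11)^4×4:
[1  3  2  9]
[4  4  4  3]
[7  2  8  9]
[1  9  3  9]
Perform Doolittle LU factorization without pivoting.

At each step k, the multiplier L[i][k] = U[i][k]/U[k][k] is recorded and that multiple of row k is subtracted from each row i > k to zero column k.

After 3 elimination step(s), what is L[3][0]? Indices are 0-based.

k=0: U[0][0]=1
  eliminate (1,0): mult=4, new row 1: (0, 3, 7, 0); set L[1][0]=4
  eliminate (2,0): mult=7, new row 2: (0, 3, 5, 1); set L[2][0]=7
  eliminate (3,0): mult=1, new row 3: (0, 6, 1, 0); set L[3][0]=1
k=1: U[1][1]=3
  eliminate (2,1): mult=1, new row 2: (0, 0, 9, 1); set L[2][1]=1
  eliminate (3,1): mult=2, new row 3: (0, 0, 9, 0); set L[3][1]=2
k=2: U[2][2]=9
  eliminate (3,2): mult=1, new row 3: (0, 0, 0, 10); set L[3][2]=1

L[3][0] = 1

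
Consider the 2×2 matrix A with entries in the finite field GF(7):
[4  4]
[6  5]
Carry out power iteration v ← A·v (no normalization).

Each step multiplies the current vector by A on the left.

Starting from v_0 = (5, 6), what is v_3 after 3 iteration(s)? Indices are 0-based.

v_0 = (5, 6).
v_1 = A·v_0 = (2, 4).
v_2 = A·v_1 = (3, 4).
v_3 = A·v_2 = (0, 3).

v_3 = (0, 3)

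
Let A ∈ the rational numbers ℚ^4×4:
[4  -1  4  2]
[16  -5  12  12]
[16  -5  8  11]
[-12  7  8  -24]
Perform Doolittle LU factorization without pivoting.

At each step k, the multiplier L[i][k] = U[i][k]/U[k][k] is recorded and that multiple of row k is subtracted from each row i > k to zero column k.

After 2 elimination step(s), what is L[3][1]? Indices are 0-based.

L[3][1] = -4

[col 0] pivot 4
  R1 -= 4*R0 → (0, -1, -4, 4)  (L[1][0] := 4)
  R2 -= 4*R0 → (0, -1, -8, 3)  (L[2][0] := 4)
  R3 -= -3*R0 → (0, 4, 20, -18)  (L[3][0] := -3)
[col 1] pivot -1
  R2 -= 1*R1 → (0, 0, -4, -1)  (L[2][1] := 1)
  R3 -= -4*R1 → (0, 0, 4, -2)  (L[3][1] := -4)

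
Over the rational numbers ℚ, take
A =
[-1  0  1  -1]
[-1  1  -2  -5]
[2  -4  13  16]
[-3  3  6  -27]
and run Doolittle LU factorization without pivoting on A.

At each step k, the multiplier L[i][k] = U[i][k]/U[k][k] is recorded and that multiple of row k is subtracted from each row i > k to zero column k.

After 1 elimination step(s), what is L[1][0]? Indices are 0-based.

L[1][0] = 1

Step 1: pivot at (0,0) is -1.
  row1 ← row1 − (1)·row0  ⇒  L[1][0]=1, U row1=(0, 1, -3, -4)
  row2 ← row2 − (-2)·row0  ⇒  L[2][0]=-2, U row2=(0, -4, 15, 14)
  row3 ← row3 − (3)·row0  ⇒  L[3][0]=3, U row3=(0, 3, 3, -24)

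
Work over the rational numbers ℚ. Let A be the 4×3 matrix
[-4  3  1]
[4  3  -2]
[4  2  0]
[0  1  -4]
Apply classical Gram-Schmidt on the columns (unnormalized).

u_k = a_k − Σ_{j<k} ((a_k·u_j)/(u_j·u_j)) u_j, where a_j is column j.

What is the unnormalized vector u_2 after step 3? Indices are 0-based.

Step 1: u_0 = a_0 = (-4, 4, 4, 0).
Step 2: u_1 = a_1 − (1/6)·u_0 = (11/3, 7/3, 4/3, 1).
Step 3: u_2 = a_2 − (-1/4)·u_0 − (-3/13)·u_1 = (11/13, -6/13, 17/13, -49/13).

u_2 = (11/13, -6/13, 17/13, -49/13)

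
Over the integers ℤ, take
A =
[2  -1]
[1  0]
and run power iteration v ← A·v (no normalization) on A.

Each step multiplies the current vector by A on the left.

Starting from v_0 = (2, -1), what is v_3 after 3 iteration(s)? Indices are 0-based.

v_3 = (11, 8)

v_0 = (2, -1).
v_1 = A·v_0 = (5, 2).
v_2 = A·v_1 = (8, 5).
v_3 = A·v_2 = (11, 8).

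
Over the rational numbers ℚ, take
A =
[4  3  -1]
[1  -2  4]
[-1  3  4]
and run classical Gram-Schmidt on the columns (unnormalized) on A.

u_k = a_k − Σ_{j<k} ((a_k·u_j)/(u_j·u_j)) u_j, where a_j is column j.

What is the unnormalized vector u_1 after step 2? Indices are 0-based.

u_1 = (13/9, -43/18, 61/18)

Step 1: u_0 = a_0 = (4, 1, -1).
Step 2: u_1 = a_1 − (7/18)·u_0 = (13/9, -43/18, 61/18).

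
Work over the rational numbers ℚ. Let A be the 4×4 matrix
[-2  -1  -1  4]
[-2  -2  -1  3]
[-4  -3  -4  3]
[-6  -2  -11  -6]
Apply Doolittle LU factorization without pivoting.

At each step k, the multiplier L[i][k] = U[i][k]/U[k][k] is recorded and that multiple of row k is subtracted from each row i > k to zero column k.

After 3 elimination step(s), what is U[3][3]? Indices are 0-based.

U[3][3] = -3

[col 0] pivot -2
  R1 -= 1*R0 → (0, -1, 0, -1)  (L[1][0] := 1)
  R2 -= 2*R0 → (0, -1, -2, -5)  (L[2][0] := 2)
  R3 -= 3*R0 → (0, 1, -8, -18)  (L[3][0] := 3)
[col 1] pivot -1
  R2 -= 1*R1 → (0, 0, -2, -4)  (L[2][1] := 1)
  R3 -= -1*R1 → (0, 0, -8, -19)  (L[3][1] := -1)
[col 2] pivot -2
  R3 -= 4*R2 → (0, 0, 0, -3)  (L[3][2] := 4)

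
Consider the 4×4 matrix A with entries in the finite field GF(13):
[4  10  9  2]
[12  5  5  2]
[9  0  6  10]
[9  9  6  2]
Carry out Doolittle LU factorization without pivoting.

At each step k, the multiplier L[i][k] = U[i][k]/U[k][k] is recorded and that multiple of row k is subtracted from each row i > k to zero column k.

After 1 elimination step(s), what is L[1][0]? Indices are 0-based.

[col 0] pivot 4
  R1 -= 3*R0 → (0, 1, 4, 9)  (L[1][0] := 3)
  R2 -= 12*R0 → (0, 10, 2, 12)  (L[2][0] := 12)
  R3 -= 12*R0 → (0, 6, 2, 4)  (L[3][0] := 12)

L[1][0] = 3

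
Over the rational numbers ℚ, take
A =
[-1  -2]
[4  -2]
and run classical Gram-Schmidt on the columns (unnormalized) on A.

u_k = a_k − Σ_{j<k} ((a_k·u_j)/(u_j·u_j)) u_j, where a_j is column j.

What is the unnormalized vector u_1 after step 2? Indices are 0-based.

u_1 = (-40/17, -10/17)

Step 1: u_0 = a_0 = (-1, 4).
Step 2: u_1 = a_1 − (-6/17)·u_0 = (-40/17, -10/17).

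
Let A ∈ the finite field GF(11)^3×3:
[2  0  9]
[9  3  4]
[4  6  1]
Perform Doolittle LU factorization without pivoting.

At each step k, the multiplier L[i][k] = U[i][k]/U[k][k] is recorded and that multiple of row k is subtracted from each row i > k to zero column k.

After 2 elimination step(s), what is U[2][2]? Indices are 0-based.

[col 0] pivot 2
  R1 -= 10*R0 → (0, 3, 2)  (L[1][0] := 10)
  R2 -= 2*R0 → (0, 6, 5)  (L[2][0] := 2)
[col 1] pivot 3
  R2 -= 2*R1 → (0, 0, 1)  (L[2][1] := 2)

U[2][2] = 1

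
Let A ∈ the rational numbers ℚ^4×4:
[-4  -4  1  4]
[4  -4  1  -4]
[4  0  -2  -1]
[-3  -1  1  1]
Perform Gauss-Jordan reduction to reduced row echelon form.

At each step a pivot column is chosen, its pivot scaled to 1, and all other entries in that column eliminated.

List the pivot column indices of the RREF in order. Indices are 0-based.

pivot(0,0)=-4: scale R0 → (1, 1, -1/4, -1)
  clear (1,0): R1 −= (4)R0 → (0, -8, 2, 0)
  clear (2,0): R2 −= (4)R0 → (0, -4, -1, 3)
  clear (3,0): R3 −= (-3)R0 → (0, 2, 1/4, -2)
pivot(1,1)=-8: scale R1 → (0, 1, -1/4, 0)
  clear (0,1): R0 −= (1)R1 → (1, 0, 0, -1)
  clear (2,1): R2 −= (-4)R1 → (0, 0, -2, 3)
  clear (3,1): R3 −= (2)R1 → (0, 0, 3/4, -2)
pivot(2,2)=-2: scale R2 → (0, 0, 1, -3/2)
  clear (1,2): R1 −= (-1/4)R2 → (0, 1, 0, -3/8)
  clear (3,2): R3 −= (3/4)R2 → (0, 0, 0, -7/8)
pivot(3,3)=-7/8: scale R3 → (0, 0, 0, 1)
  clear (0,3): R0 −= (-1)R3 → (1, 0, 0, 0)
  clear (1,3): R1 −= (-3/8)R3 → (0, 1, 0, 0)
  clear (2,3): R2 −= (-3/2)R3 → (0, 0, 1, 0)

pivot columns: 0, 1, 2, 3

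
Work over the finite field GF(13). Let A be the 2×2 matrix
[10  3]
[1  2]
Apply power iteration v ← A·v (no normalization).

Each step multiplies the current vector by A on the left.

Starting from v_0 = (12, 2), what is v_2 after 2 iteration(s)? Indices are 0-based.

v_0 = (12, 2).
v_1 = A·v_0 = (9, 3).
v_2 = A·v_1 = (8, 2).

v_2 = (8, 2)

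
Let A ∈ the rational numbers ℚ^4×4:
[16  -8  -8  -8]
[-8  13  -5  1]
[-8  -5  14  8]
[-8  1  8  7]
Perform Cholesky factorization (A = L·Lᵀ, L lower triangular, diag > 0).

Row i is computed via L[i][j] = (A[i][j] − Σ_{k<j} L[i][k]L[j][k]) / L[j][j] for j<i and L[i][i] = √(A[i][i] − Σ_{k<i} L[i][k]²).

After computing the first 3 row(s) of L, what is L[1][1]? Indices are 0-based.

Step 1: L[0][0] = √(16) = 4.
  L[1][0] = (-8) / L[0][0] = -2.
Step 2: L[1][1] = √(9) = 3.
  L[2][0] = (-8) / L[0][0] = -2.
  L[2][1] = (-9) / L[1][1] = -3.
Step 3: L[2][2] = √(1) = 1.

L[1][1] = 3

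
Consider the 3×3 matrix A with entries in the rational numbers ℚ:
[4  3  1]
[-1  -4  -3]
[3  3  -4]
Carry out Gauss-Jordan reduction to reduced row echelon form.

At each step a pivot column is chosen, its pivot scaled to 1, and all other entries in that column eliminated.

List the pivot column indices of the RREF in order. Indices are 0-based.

pivot columns: 0, 1, 2

[1] R0 /= 4  ⇒  (1, 3/4, 1/4)
     R1 -= -1·R0  ⇒  (0, -13/4, -11/4)
     R2 -= 3·R0  ⇒  (0, 3/4, -19/4)
[2] R1 /= -13/4  ⇒  (0, 1, 11/13)
     R0 -= 3/4·R1  ⇒  (1, 0, -5/13)
     R2 -= 3/4·R1  ⇒  (0, 0, -70/13)
[3] R2 /= -70/13  ⇒  (0, 0, 1)
     R0 -= -5/13·R2  ⇒  (1, 0, 0)
     R1 -= 11/13·R2  ⇒  (0, 1, 0)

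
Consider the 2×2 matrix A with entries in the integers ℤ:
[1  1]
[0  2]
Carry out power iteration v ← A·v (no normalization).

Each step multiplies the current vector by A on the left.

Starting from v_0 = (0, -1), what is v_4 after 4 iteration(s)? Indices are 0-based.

v_0 = (0, -1).
v_1 = A·v_0 = (-1, -2).
v_2 = A·v_1 = (-3, -4).
v_3 = A·v_2 = (-7, -8).
v_4 = A·v_3 = (-15, -16).

v_4 = (-15, -16)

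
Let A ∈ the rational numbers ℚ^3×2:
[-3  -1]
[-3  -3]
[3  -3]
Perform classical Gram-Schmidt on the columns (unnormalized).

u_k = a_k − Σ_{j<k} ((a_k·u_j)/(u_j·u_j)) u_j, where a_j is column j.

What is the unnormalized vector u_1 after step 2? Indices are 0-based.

Step 1: u_0 = a_0 = (-3, -3, 3).
Step 2: u_1 = a_1 − (1/9)·u_0 = (-2/3, -8/3, -10/3).

u_1 = (-2/3, -8/3, -10/3)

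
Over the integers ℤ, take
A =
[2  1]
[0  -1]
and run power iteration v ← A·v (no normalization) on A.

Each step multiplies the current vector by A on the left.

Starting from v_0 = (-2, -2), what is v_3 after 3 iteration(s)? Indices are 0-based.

v_3 = (-22, 2)

v_0 = (-2, -2).
v_1 = A·v_0 = (-6, 2).
v_2 = A·v_1 = (-10, -2).
v_3 = A·v_2 = (-22, 2).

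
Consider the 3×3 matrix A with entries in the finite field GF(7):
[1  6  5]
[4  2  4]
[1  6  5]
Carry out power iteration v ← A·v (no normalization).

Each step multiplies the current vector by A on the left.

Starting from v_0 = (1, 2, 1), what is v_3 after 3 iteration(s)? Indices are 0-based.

v_3 = (2, 5, 2)

v_0 = (1, 2, 1).
v_1 = A·v_0 = (4, 5, 4).
v_2 = A·v_1 = (5, 0, 5).
v_3 = A·v_2 = (2, 5, 2).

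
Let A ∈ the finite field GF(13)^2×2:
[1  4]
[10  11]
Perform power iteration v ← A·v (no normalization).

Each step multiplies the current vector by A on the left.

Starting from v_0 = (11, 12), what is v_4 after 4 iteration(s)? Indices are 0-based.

v_0 = (11, 12).
v_1 = A·v_0 = (7, 8).
v_2 = A·v_1 = (0, 2).
v_3 = A·v_2 = (8, 9).
v_4 = A·v_3 = (5, 10).

v_4 = (5, 10)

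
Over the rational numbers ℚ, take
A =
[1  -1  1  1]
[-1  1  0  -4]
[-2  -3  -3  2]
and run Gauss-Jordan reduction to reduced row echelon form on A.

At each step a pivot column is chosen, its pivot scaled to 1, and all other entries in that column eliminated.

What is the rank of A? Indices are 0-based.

rank = 3

pivot(0,0)=1: scale R0 → (1, -1, 1, 1)
  clear (1,0): R1 −= (-1)R0 → (0, 0, 1, -3)
  clear (2,0): R2 −= (-2)R0 → (0, -5, -1, 4)
pivot(1,1): swap R1↔R2
pivot(1,1)=-5: scale R1 → (0, 1, 1/5, -4/5)
  clear (0,1): R0 −= (-1)R1 → (1, 0, 6/5, 1/5)
pivot(2,2)=1: scale R2 → (0, 0, 1, -3)
  clear (0,2): R0 −= (6/5)R2 → (1, 0, 0, 19/5)
  clear (1,2): R1 −= (1/5)R2 → (0, 1, 0, -1/5)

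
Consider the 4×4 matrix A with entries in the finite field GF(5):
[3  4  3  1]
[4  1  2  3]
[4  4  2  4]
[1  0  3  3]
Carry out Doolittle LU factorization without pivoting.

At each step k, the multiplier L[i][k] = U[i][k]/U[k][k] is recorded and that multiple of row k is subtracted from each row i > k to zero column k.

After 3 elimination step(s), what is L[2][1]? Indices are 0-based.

Step 1: pivot at (0,0) is 3.
  row1 ← row1 − (3)·row0  ⇒  L[1][0]=3, U row1=(0, 4, 3, 0)
  row2 ← row2 − (3)·row0  ⇒  L[2][0]=3, U row2=(0, 2, 3, 1)
  row3 ← row3 − (2)·row0  ⇒  L[3][0]=2, U row3=(0, 2, 2, 1)
Step 2: pivot at (1,1) is 4.
  row2 ← row2 − (3)·row1  ⇒  L[2][1]=3, U row2=(0, 0, 4, 1)
  row3 ← row3 − (3)·row1  ⇒  L[3][1]=3, U row3=(0, 0, 3, 1)
Step 3: pivot at (2,2) is 4.
  row3 ← row3 − (2)·row2  ⇒  L[3][2]=2, U row3=(0, 0, 0, 4)

L[2][1] = 3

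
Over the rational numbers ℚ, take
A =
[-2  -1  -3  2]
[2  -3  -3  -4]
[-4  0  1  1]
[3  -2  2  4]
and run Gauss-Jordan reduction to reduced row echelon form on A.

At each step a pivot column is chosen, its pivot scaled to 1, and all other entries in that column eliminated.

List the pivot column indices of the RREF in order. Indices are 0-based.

step 1: normalize row 0 (÷-2) = (1, 1/2, 3/2, -1)
  row 1: subtract 2×row0 = (0, -4, -6, -2)
  row 2: subtract -4×row0 = (0, 2, 7, -3)
  row 3: subtract 3×row0 = (0, -7/2, -5/2, 7)
step 2: normalize row 1 (÷-4) = (0, 1, 3/2, 1/2)
  row 0: subtract 1/2×row1 = (1, 0, 3/4, -5/4)
  row 2: subtract 2×row1 = (0, 0, 4, -4)
  row 3: subtract -7/2×row1 = (0, 0, 11/4, 35/4)
step 3: normalize row 2 (÷4) = (0, 0, 1, -1)
  row 0: subtract 3/4×row2 = (1, 0, 0, -1/2)
  row 1: subtract 3/2×row2 = (0, 1, 0, 2)
  row 3: subtract 11/4×row2 = (0, 0, 0, 23/2)
step 4: normalize row 3 (÷23/2) = (0, 0, 0, 1)
  row 0: subtract -1/2×row3 = (1, 0, 0, 0)
  row 1: subtract 2×row3 = (0, 1, 0, 0)
  row 2: subtract -1×row3 = (0, 0, 1, 0)

pivot columns: 0, 1, 2, 3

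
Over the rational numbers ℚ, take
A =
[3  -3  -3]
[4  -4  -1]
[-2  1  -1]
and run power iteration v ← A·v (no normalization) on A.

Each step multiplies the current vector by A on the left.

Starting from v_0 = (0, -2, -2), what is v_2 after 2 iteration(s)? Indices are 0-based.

v_0 = (0, -2, -2).
v_1 = A·v_0 = (12, 10, 0).
v_2 = A·v_1 = (6, 8, -14).

v_2 = (6, 8, -14)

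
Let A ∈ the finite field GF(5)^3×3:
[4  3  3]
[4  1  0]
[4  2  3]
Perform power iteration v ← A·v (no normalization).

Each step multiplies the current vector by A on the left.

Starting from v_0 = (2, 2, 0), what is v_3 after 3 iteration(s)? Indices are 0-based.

v_0 = (2, 2, 0).
v_1 = A·v_0 = (4, 0, 2).
v_2 = A·v_1 = (2, 1, 2).
v_3 = A·v_2 = (2, 4, 1).

v_3 = (2, 4, 1)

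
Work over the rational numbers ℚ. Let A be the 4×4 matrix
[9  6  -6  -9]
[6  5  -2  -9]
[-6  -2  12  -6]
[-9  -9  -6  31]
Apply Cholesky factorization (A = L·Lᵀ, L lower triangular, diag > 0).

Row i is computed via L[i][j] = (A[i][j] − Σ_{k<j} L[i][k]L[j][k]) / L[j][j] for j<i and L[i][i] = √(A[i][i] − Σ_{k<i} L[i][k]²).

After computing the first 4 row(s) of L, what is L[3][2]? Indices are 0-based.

Step 1: L[0][0] = √(9) = 3.
  L[1][0] = (6) / L[0][0] = 2.
Step 2: L[1][1] = √(1) = 1.
  L[2][0] = (-6) / L[0][0] = -2.
  L[2][1] = (2) / L[1][1] = 2.
Step 3: L[2][2] = √(4) = 2.
  L[3][0] = (-9) / L[0][0] = -3.
  L[3][1] = (-3) / L[1][1] = -3.
  L[3][2] = (-6) / L[2][2] = -3.
Step 4: L[3][3] = √(4) = 2.

L[3][2] = -3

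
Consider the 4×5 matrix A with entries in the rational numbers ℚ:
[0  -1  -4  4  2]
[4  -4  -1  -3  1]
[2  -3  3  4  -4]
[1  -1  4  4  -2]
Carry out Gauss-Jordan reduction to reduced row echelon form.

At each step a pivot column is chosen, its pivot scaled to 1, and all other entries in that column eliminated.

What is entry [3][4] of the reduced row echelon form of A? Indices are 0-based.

M[3][4] = 43/117

pivot(0,0): swap R0↔R1
pivot(0,0)=4: scale R0 → (1, -1, -1/4, -3/4, 1/4)
  clear (2,0): R2 −= (2)R0 → (0, -1, 7/2, 11/2, -9/2)
  clear (3,0): R3 −= (1)R0 → (0, 0, 17/4, 19/4, -9/4)
pivot(1,1)=-1: scale R1 → (0, 1, 4, -4, -2)
  clear (0,1): R0 −= (-1)R1 → (1, 0, 15/4, -19/4, -7/4)
  clear (2,1): R2 −= (-1)R1 → (0, 0, 15/2, 3/2, -13/2)
pivot(2,2)=15/2: scale R2 → (0, 0, 1, 1/5, -13/15)
  clear (0,2): R0 −= (15/4)R2 → (1, 0, 0, -11/2, 3/2)
  clear (1,2): R1 −= (4)R2 → (0, 1, 0, -24/5, 22/15)
  clear (3,2): R3 −= (17/4)R2 → (0, 0, 0, 39/10, 43/30)
pivot(3,3)=39/10: scale R3 → (0, 0, 0, 1, 43/117)
  clear (0,3): R0 −= (-11/2)R3 → (1, 0, 0, 0, 412/117)
  clear (1,3): R1 −= (-24/5)R3 → (0, 1, 0, 0, 42/13)
  clear (2,3): R2 −= (1/5)R3 → (0, 0, 1, 0, -110/117)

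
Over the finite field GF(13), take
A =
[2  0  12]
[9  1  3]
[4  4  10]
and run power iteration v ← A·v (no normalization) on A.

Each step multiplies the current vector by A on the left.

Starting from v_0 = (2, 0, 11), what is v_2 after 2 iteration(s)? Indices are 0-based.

v_2 = (11, 4, 4)

v_0 = (2, 0, 11).
v_1 = A·v_0 = (6, 12, 1).
v_2 = A·v_1 = (11, 4, 4).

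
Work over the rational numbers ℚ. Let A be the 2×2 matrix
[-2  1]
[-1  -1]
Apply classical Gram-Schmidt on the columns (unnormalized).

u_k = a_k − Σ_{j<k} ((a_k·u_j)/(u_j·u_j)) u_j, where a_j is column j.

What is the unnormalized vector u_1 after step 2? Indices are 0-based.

Step 1: u_0 = a_0 = (-2, -1).
Step 2: u_1 = a_1 − (-1/5)·u_0 = (3/5, -6/5).

u_1 = (3/5, -6/5)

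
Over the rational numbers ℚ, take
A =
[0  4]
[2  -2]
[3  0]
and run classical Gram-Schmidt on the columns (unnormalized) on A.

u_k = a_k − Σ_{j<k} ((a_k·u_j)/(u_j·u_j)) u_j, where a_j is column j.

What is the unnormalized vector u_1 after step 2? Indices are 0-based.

Step 1: u_0 = a_0 = (0, 2, 3).
Step 2: u_1 = a_1 − (-4/13)·u_0 = (4, -18/13, 12/13).

u_1 = (4, -18/13, 12/13)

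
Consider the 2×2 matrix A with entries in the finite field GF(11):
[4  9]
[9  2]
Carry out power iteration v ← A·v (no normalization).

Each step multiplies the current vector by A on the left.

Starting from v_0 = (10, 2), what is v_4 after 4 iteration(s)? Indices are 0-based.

v_0 = (10, 2).
v_1 = A·v_0 = (3, 6).
v_2 = A·v_1 = (0, 6).
v_3 = A·v_2 = (10, 1).
v_4 = A·v_3 = (5, 4).

v_4 = (5, 4)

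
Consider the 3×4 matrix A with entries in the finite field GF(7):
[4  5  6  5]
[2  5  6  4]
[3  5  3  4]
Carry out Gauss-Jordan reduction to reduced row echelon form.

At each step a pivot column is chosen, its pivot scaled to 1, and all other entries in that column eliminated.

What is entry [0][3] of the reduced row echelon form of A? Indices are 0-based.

pivot(0,0)=4: scale R0 → (1, 3, 5, 3)
  clear (1,0): R1 −= (2)R0 → (0, 6, 3, 5)
  clear (2,0): R2 −= (3)R0 → (0, 3, 2, 2)
pivot(1,1)=6: scale R1 → (0, 1, 4, 2)
  clear (0,1): R0 −= (3)R1 → (1, 0, 0, 4)
  clear (2,1): R2 −= (3)R1 → (0, 0, 4, 3)
pivot(2,2)=4: scale R2 → (0, 0, 1, 6)
  clear (1,2): R1 −= (4)R2 → (0, 1, 0, 6)

M[0][3] = 4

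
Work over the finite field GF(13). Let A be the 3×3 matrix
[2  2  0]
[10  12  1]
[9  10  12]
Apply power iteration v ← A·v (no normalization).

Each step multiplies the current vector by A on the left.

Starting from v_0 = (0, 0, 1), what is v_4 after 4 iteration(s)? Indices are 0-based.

v_0 = (0, 0, 1).
v_1 = A·v_0 = (0, 1, 12).
v_2 = A·v_1 = (2, 11, 11).
v_3 = A·v_2 = (0, 7, 0).
v_4 = A·v_3 = (1, 6, 5).

v_4 = (1, 6, 5)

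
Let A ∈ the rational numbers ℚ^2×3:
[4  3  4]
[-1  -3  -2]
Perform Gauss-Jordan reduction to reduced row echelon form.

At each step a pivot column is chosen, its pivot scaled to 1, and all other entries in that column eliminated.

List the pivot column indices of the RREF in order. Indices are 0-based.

pivot columns: 0, 1

step 1: normalize row 0 (÷4) = (1, 3/4, 1)
  row 1: subtract -1×row0 = (0, -9/4, -1)
step 2: normalize row 1 (÷-9/4) = (0, 1, 4/9)
  row 0: subtract 3/4×row1 = (1, 0, 2/3)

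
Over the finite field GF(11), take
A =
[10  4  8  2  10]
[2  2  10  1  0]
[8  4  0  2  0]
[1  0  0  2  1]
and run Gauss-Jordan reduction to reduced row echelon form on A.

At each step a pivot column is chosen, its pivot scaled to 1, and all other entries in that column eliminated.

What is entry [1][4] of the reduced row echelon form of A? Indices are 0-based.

pivot(0,0)=10: scale R0 → (1, 7, 3, 9, 1)
  clear (1,0): R1 −= (2)R0 → (0, 10, 4, 5, 9)
  clear (2,0): R2 −= (8)R0 → (0, 3, 9, 7, 3)
  clear (3,0): R3 −= (1)R0 → (0, 4, 8, 4, 0)
pivot(1,1)=10: scale R1 → (0, 1, 7, 6, 2)
  clear (0,1): R0 −= (7)R1 → (1, 0, 9, 0, 9)
  clear (2,1): R2 −= (3)R1 → (0, 0, 10, 0, 8)
  clear (3,1): R3 −= (4)R1 → (0, 0, 2, 2, 3)
pivot(2,2)=10: scale R2 → (0, 0, 1, 0, 3)
  clear (0,2): R0 −= (9)R2 → (1, 0, 0, 0, 4)
  clear (1,2): R1 −= (7)R2 → (0, 1, 0, 6, 3)
  clear (3,2): R3 −= (2)R2 → (0, 0, 0, 2, 8)
pivot(3,3)=2: scale R3 → (0, 0, 0, 1, 4)
  clear (1,3): R1 −= (6)R3 → (0, 1, 0, 0, 1)

M[1][4] = 1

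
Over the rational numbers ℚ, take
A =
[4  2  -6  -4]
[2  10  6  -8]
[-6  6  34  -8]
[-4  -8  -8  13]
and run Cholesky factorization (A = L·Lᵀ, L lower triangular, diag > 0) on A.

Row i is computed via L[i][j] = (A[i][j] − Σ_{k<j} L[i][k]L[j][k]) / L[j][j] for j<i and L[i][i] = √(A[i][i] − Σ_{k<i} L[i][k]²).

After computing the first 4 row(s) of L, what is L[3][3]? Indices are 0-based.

L[3][3] = 1

Step 1: L[0][0] = √(4) = 2.
  L[1][0] = (2) / L[0][0] = 1.
Step 2: L[1][1] = √(9) = 3.
  L[2][0] = (-6) / L[0][0] = -3.
  L[2][1] = (9) / L[1][1] = 3.
Step 3: L[2][2] = √(16) = 4.
  L[3][0] = (-4) / L[0][0] = -2.
  L[3][1] = (-6) / L[1][1] = -2.
  L[3][2] = (-8) / L[2][2] = -2.
Step 4: L[3][3] = √(1) = 1.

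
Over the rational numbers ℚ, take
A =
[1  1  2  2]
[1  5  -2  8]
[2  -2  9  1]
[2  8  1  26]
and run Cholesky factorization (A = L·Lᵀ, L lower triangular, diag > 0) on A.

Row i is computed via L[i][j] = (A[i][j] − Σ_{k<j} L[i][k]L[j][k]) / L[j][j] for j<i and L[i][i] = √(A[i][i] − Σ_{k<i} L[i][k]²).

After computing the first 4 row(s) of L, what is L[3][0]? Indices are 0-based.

L[3][0] = 2

Step 1: L[0][0] = √(1) = 1.
  L[1][0] = (1) / L[0][0] = 1.
Step 2: L[1][1] = √(4) = 2.
  L[2][0] = (2) / L[0][0] = 2.
  L[2][1] = (-4) / L[1][1] = -2.
Step 3: L[2][2] = √(1) = 1.
  L[3][0] = (2) / L[0][0] = 2.
  L[3][1] = (6) / L[1][1] = 3.
  L[3][2] = (3) / L[2][2] = 3.
Step 4: L[3][3] = √(4) = 2.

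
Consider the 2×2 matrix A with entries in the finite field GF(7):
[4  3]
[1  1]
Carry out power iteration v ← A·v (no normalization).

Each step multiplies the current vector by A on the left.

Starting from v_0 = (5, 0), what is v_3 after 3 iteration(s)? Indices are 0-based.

v_0 = (5, 0).
v_1 = A·v_0 = (6, 5).
v_2 = A·v_1 = (4, 4).
v_3 = A·v_2 = (0, 1).

v_3 = (0, 1)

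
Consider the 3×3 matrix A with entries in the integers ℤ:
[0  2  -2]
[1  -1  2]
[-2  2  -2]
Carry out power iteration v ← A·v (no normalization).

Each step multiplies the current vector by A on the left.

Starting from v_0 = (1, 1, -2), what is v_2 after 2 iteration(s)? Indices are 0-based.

v_2 = (-16, 18, -28)

v_0 = (1, 1, -2).
v_1 = A·v_0 = (6, -4, 4).
v_2 = A·v_1 = (-16, 18, -28).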